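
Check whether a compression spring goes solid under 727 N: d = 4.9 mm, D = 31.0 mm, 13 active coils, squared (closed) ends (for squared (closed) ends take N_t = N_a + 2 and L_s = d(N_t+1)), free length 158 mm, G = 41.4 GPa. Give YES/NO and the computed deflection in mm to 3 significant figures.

k = Gd⁴/(8D³N_a) = (41.4×10³)(4.9⁴)/(8·31.0³·13) = 7.7031 N/mm
N_t = 15; L_s = 4.9·16 = 78.4 mm; δ_solid = L₀ − L_s = 158 − 78.4 = 79.6 mm
δ = F/k = 727/7.7031 = 94.377 mm
δ ≥ δ_solid → spring goes solid

YES, δ = 94.4 mm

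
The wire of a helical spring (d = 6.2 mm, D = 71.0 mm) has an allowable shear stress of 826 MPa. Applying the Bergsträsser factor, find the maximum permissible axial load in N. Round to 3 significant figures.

975 N

C = D/d = 71.0/6.2 = 11.4516
K_B = (4C+2)/(4C−3) = 47.806/42.806 = 1.1168
τ_max = K·8FD/(πd³) → F_max = τ_allow·πd³/(8DK)
F_max = 826·π·6.2³/(8·71.0·1.1168) = 6.1845e+05/634.35 = 974.94 N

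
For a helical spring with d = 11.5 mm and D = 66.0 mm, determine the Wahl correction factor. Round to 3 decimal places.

C = D/d = 66.0/11.5 = 5.7391
K_W = (4C−1)/(4C−4) + 0.615/C = 21.957/18.957 + 0.1072 = 1.2654

1.265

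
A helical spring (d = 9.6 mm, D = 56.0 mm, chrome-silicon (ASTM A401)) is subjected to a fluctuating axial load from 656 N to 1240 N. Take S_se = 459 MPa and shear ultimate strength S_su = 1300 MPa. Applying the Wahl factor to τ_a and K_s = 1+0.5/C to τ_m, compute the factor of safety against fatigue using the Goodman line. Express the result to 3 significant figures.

C = D/d = 56.0/9.6 = 5.8333; K_W = (4C−1)/(4C−4)+0.615/C = 1.2606; K_s = 1+0.5/C = 1.0857
F_a = (F_max−F_min)/2 = 292 N; F_m = (F_max+F_min)/2 = 948 N
τ_a = K_W·8F_aD/(πd³) = 1.2606 × 47.065 = 59.33 MPa
τ_m = K_s·8F_mD/(πd³) = 1.0857 × 152.8 = 165.9 MPa
Goodman: 1/n_f = τ_a/S_se + τ_m/S_su = 59.33/459 + 165.9/1300 = 0.12926 + 0.12761 = 0.25687
n_f = 1/0.25687 = 3.893

3.89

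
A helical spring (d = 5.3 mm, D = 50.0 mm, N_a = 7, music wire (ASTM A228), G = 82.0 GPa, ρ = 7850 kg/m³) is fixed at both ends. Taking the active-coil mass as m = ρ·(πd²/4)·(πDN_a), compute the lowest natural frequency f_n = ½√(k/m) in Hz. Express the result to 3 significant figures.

k = Gd⁴/(8D³N_a) = (82.0×10³)(5.3⁴)/(8·50.0³·7) = 9.2431 N/mm = 9243.1 N/m
Wire length L = πDN_a = π·50.0·7 = 1099.6 mm
m = ρ·(πd²/4)·L = 7850 × 22.062×10⁻⁶ m² × 1.0996 m = 0.19043 kg
f_n = ½√(k/m) = 0.5·√(9243.1/0.19043) = 0.5·√(48539) = 110.16 Hz

110 Hz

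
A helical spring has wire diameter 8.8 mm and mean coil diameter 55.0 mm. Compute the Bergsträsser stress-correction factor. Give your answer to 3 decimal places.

1.227

C = D/d = 55.0/8.8 = 6.2500
K_B = (4C+2)/(4C−3) = 27.000/22.000 = 1.2273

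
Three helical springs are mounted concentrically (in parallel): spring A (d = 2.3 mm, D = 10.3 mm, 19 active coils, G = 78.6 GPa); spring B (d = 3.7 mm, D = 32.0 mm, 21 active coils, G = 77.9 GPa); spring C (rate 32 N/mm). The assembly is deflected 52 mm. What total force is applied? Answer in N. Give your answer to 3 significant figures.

2490 N

k_A = Gd⁴/(8D³N_a) = (78.6×10³)(2.3⁴)/(8·10.3³·19) = 13.243 N/mm
k_B = Gd⁴/(8D³N_a) = (77.9×10³)(3.7⁴)/(8·32.0³·21) = 2.6521 N/mm
Parallel: k_eq = 13.243 + 2.6521 + 32 = 47.895 N/mm
F = k_eq·δ = 47.895·52 = 2490.5 N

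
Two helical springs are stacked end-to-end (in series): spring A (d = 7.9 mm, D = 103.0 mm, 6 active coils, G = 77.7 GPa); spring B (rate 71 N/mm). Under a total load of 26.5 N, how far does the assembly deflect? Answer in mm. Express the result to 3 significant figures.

4.97 mm

k_A = Gd⁴/(8D³N_a) = (77.7×10³)(7.9⁴)/(8·103.0³·6) = 5.77 N/mm
Series: 1/k_eq = 1/5.77 + 1/71 = 0.18739; k_eq = 5.3363 N/mm
δ = F/k_eq = 26.5/5.3363 = 4.966 mm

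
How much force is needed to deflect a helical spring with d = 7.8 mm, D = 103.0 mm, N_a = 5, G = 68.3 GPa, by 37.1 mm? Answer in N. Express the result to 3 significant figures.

k = Gd⁴/(8D³N_a) = (68.3×10³)(7.8⁴)/(8·103.0³·5) = 5.784 N/mm
F = k·δ = 5.784 × 37.1 = 214.59 N

215 N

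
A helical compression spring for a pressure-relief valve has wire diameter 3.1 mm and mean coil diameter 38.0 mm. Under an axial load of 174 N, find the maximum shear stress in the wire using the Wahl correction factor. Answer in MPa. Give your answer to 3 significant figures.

631 MPa

Spring index C = D/d = 38.0/3.1 = 12.2581
K_W = (4C−1)/(4C−4) + 0.615/C = 48.032/45.032 + 0.0502 = 1.1168
τ₀ = 8FD/(πd³) = 8·174·38.0/(π·3.1³) = 52896/93.591 = 565.18 MPa
τ_max = K·τ₀ = 1.1168 × 565.18 = 631.19 MPa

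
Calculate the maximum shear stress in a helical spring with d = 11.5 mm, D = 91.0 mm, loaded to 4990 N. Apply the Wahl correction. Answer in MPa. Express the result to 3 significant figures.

902 MPa

Spring index C = D/d = 91.0/11.5 = 7.9130
K_W = (4C−1)/(4C−4) + 0.615/C = 30.652/27.652 + 0.0777 = 1.1862
τ₀ = 8FD/(πd³) = 8·4990·91.0/(π·11.5³) = 3.63272e+06/4778 = 760.31 MPa
τ_max = K·τ₀ = 1.1862 × 760.31 = 901.88 MPa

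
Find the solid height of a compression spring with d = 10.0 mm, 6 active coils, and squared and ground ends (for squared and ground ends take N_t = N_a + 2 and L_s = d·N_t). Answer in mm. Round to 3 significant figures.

80.0 mm

squared and ground ends: N_t = N_a + 2 = 6 + 2 = 8
L_s = d·N_t = 10.0 × 8 = 80 mm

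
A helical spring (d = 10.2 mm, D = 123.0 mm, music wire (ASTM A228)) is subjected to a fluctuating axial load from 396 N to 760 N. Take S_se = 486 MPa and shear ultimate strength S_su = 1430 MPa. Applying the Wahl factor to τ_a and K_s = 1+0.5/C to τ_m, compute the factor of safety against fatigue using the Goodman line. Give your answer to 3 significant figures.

4.03

C = D/d = 123.0/10.2 = 12.0588; K_W = (4C−1)/(4C−4)+0.615/C = 1.1188; K_s = 1+0.5/C = 1.0415
F_a = (F_max−F_min)/2 = 182 N; F_m = (F_max+F_min)/2 = 578 N
τ_a = K_W·8F_aD/(πd³) = 1.1188 × 53.718 = 60.1 MPa
τ_m = K_s·8F_mD/(πd³) = 1.0415 × 170.6 = 177.67 MPa
Goodman: 1/n_f = τ_a/S_se + τ_m/S_su = 60.1/486 + 177.67/1430 = 0.12366 + 0.12425 = 0.24791
n_f = 1/0.24791 = 4.034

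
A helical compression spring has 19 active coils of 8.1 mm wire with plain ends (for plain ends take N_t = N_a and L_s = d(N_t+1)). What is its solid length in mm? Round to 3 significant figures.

plain ends: N_t = N_a = 19
L_s = d·(N_t+1) = 8.1 × 20 = 162 mm

162 mm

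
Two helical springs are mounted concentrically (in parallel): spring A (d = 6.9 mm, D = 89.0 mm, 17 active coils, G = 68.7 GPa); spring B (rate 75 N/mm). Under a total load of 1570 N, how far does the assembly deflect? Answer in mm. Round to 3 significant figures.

20.5 mm

k_A = Gd⁴/(8D³N_a) = (68.7×10³)(6.9⁴)/(8·89.0³·17) = 1.6242 N/mm
Parallel: k_eq = 1.6242 + 75 = 76.624 N/mm
δ = F/k_eq = 1570/76.624 = 20.49 mm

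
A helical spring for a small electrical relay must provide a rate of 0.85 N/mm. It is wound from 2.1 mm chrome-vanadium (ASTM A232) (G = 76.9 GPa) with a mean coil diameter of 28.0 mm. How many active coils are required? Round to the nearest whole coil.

10

N_a = Gd⁴/(8D³k) = (76.9×10³ × 2.1⁴)/(8 × 28.0³ × 0.85)
    = 1.49556e+06 / 149274 = 10.02 → 10 coils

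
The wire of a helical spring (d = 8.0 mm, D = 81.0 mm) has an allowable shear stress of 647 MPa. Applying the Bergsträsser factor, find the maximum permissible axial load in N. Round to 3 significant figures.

1420 N

C = D/d = 81.0/8.0 = 10.1250
K_B = (4C+2)/(4C−3) = 42.500/37.500 = 1.1333
τ_max = K·8FD/(πd³) → F_max = τ_allow·πd³/(8DK)
F_max = 647·π·8.0³/(8·81.0·1.1333) = 1.0407e+06/734.4 = 1417.1 N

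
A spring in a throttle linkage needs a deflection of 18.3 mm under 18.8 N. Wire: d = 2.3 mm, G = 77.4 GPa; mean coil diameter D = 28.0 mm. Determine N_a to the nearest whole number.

Required rate k = F/δ = 18.8/18.3 = 1.0273 N/mm
N_a = Gd⁴/(8D³k) = (77.4×10³ × 2.3⁴)/(8 × 28.0³ × 1.0273)
    = 2.16597e+06 / 180414 = 12.01 → 12 coils

12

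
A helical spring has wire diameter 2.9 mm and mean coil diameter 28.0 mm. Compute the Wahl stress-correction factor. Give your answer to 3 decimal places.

1.150

C = D/d = 28.0/2.9 = 9.6552
K_W = (4C−1)/(4C−4) + 0.615/C = 37.621/34.621 + 0.0637 = 1.1503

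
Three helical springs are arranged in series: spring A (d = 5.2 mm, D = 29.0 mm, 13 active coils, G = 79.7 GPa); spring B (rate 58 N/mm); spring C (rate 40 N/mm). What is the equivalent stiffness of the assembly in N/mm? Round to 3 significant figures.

k_A = Gd⁴/(8D³N_a) = (79.7×10³)(5.2⁴)/(8·29.0³·13) = 22.974 N/mm
Series: 1/k_eq = 1/22.974 + 1/58 + 1/40 = 0.085768; k_eq = 11.659 N/mm

11.7 N/mm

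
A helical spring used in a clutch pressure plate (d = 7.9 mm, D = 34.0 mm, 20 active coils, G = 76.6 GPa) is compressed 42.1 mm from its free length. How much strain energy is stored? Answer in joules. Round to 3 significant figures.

k = Gd⁴/(8D³N_a) = (76.6×10³)(7.9⁴)/(8·34.0³·20) = 47.444 N/mm
U = ½kδ² = 0.5 × 47.444 × 42.1² = 42045 N·mm = 42.045 J

42.0 J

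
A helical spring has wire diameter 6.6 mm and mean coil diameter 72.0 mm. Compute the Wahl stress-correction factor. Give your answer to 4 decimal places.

C = D/d = 72.0/6.6 = 10.9091
K_W = (4C−1)/(4C−4) + 0.615/C = 42.636/39.636 + 0.0564 = 1.1321

1.1321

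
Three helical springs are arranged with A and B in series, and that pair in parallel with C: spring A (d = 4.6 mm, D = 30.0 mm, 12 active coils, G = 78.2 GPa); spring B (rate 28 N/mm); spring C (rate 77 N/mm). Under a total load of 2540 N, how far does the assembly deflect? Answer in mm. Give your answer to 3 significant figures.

29.5 mm

k_A = Gd⁴/(8D³N_a) = (78.2×10³)(4.6⁴)/(8·30.0³·12) = 13.508 N/mm
Springs A,B series: k_AB = 1/(1/13.508+1/28) = 9.1122 N/mm; parallel with C: k_eq = 9.1122+77 = 86.112 N/mm
δ = F/k_eq = 2540/86.112 = 29.496 mm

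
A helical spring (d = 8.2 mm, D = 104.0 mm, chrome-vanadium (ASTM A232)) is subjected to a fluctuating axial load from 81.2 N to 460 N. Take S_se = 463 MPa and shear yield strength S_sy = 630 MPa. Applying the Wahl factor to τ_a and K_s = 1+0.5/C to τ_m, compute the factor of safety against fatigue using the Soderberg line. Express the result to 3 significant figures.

2.31

C = D/d = 104.0/8.2 = 12.6829; K_W = (4C−1)/(4C−4)+0.615/C = 1.1127; K_s = 1+0.5/C = 1.0394
F_a = (F_max−F_min)/2 = 189.4 N; F_m = (F_max+F_min)/2 = 270.6 N
τ_a = K_W·8F_aD/(πd³) = 1.1127 × 90.973 = 101.22 MPa
τ_m = K_s·8F_mD/(πd³) = 1.0394 × 129.97 = 135.1 MPa
Soderberg: 1/n_f = τ_a/S_se + τ_m/S_sy = 101.22/463 + 135.1/630 = 0.21863 + 0.21444 = 0.43307
n_f = 1/0.43307 = 2.309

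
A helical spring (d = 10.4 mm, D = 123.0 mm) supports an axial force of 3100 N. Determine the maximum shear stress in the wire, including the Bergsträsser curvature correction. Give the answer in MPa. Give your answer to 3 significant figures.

961 MPa

Spring index C = D/d = 123.0/10.4 = 11.8269
K_B = (4C+2)/(4C−3) = 49.308/44.308 = 1.1128
τ₀ = 8FD/(πd³) = 8·3100·123.0/(π·10.4³) = 3.0504e+06/3533.9 = 863.19 MPa
τ_max = K·τ₀ = 1.1128 × 863.19 = 960.6 MPa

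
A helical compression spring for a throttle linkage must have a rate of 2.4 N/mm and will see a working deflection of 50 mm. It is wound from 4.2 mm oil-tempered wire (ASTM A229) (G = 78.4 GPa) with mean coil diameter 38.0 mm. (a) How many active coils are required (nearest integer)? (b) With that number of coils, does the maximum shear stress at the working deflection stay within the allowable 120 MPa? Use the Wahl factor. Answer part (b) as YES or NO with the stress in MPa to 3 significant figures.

N_a = Gd⁴/(8D³k) = (78.4×10³)(4.2⁴)/(8·38.0³·2.4) = 23.16 → N_a = 23
Actual rate k = Gd⁴/(8D³·23) = 2.4163 N/mm
Working load F = kδ = 2.4163·50 = 120.81 N
C = 38.0/4.2 = 9.0476; K_W = (4C−1)/(4C−4)+0.615/C = 1.1612
τ_max = K_W·8FD/(πd³) = 1.1612·157.79 = 183.23 MPa
τ_max > 120 MPa → exceeds allowable

(a) 23 coils; (b) NO, τ_max = 183 MPa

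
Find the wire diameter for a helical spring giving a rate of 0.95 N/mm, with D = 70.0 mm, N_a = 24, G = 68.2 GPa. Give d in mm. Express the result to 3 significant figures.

d = (8D³N_a·k / G)^(1/4) = (8·70.0³·24·0.95 / (68.2×10³))^0.25
  = (917.35)^0.25 = 5.5034 mm

5.50 mm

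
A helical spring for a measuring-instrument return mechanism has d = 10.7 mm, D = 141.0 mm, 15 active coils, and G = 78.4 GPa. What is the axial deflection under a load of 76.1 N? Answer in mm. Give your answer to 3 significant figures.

24.9 mm

k = Gd⁴/(8D³N_a) = (78.4×10³)(10.7⁴)/(8·141.0³·15) = 3.055 N/mm
δ = F/k = 76.1 / 3.055 = 24.91 mm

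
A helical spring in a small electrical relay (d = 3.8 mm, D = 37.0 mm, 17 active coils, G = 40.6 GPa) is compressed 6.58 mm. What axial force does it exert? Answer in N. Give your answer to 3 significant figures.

k = Gd⁴/(8D³N_a) = (40.6×10³)(3.8⁴)/(8·37.0³·17) = 1.2289 N/mm
F = k·δ = 1.2289 × 6.58 = 8.0862 N

8.09 N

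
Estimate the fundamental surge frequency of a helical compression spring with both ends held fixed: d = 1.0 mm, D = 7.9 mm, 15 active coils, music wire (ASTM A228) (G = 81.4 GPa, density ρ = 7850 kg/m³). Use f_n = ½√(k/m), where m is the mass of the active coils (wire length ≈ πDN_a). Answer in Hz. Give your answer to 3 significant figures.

k = Gd⁴/(8D³N_a) = (81.4×10³)(1.0⁴)/(8·7.9³·15) = 1.3758 N/mm = 1375.8 N/m
Wire length L = πDN_a = π·7.9·15 = 372.28 mm
m = ρ·(πd²/4)·L = 7850 × 0.7854×10⁻⁶ m² × 0.37228 m = 0.0022952 kg
f_n = ½√(k/m) = 0.5·√(1375.8/0.0022952) = 0.5·√(5.9942e+05) = 387.11 Hz

387 Hz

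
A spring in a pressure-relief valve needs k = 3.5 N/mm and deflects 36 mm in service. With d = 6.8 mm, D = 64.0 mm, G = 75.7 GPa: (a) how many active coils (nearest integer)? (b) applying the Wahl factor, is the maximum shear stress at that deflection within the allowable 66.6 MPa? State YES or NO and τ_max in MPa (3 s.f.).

(a) 22 coils; (b) NO, τ_max = 75.6 MPa

N_a = Gd⁴/(8D³k) = (75.7×10³)(6.8⁴)/(8·64.0³·3.5) = 22.05 → N_a = 22
Actual rate k = Gd⁴/(8D³·22) = 3.5082 N/mm
Working load F = kδ = 3.5082·36 = 126.29 N
C = 64.0/6.8 = 9.4118; K_W = (4C−1)/(4C−4)+0.615/C = 1.1545
τ_max = K_W·8FD/(πd³) = 1.1545·65.46 = 75.574 MPa
τ_max > 66.6 MPa → exceeds allowable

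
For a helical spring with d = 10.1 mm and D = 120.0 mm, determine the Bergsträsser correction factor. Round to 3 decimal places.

C = D/d = 120.0/10.1 = 11.8812
K_B = (4C+2)/(4C−3) = 49.525/44.525 = 1.1123

1.112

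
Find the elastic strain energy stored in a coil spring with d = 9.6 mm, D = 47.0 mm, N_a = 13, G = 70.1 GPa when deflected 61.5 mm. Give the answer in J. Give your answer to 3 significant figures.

k = Gd⁴/(8D³N_a) = (70.1×10³)(9.6⁴)/(8·47.0³·13) = 55.141 N/mm
U = ½kδ² = 0.5 × 55.141 × 61.5² = 1.0428e+05 N·mm = 104.28 J

104 J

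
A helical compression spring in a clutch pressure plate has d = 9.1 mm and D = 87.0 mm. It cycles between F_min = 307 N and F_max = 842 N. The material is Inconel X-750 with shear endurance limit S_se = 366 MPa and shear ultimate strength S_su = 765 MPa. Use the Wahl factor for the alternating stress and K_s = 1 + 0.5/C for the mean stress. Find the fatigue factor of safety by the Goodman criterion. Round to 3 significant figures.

C = D/d = 87.0/9.1 = 9.5604; K_W = (4C−1)/(4C−4)+0.615/C = 1.1519; K_s = 1+0.5/C = 1.0523
F_a = (F_max−F_min)/2 = 267.5 N; F_m = (F_max+F_min)/2 = 574.5 N
τ_a = K_W·8F_aD/(πd³) = 1.1519 × 78.643 = 90.592 MPa
τ_m = K_s·8F_mD/(πd³) = 1.0523 × 168.9 = 177.73 MPa
Goodman: 1/n_f = τ_a/S_se + τ_m/S_su = 90.592/366 + 177.73/765 = 0.24752 + 0.23233 = 0.47985
n_f = 1/0.47985 = 2.084

2.08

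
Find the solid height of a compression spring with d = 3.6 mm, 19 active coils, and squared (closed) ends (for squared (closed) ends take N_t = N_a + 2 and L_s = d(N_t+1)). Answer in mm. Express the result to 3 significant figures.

79.2 mm

squared (closed) ends: N_t = N_a + 2 = 19 + 2 = 21
L_s = d·(N_t+1) = 3.6 × 22 = 79.2 mm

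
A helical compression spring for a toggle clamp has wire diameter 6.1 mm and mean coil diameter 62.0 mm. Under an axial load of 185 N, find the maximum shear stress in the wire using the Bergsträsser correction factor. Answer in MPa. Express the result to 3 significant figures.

146 MPa

Spring index C = D/d = 62.0/6.1 = 10.1639
K_B = (4C+2)/(4C−3) = 42.656/37.656 = 1.1328
τ₀ = 8FD/(πd³) = 8·185·62.0/(π·6.1³) = 91760/713.08 = 128.68 MPa
τ_max = K·τ₀ = 1.1328 × 128.68 = 145.77 MPa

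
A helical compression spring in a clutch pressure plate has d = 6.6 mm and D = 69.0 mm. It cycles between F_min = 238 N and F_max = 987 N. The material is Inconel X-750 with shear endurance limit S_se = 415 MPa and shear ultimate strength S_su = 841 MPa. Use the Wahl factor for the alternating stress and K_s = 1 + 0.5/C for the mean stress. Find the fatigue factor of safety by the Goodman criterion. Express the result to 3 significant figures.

C = D/d = 69.0/6.6 = 10.4545; K_W = (4C−1)/(4C−4)+0.615/C = 1.1382; K_s = 1+0.5/C = 1.0478
F_a = (F_max−F_min)/2 = 374.5 N; F_m = (F_max+F_min)/2 = 612.5 N
τ_a = K_W·8F_aD/(πd³) = 1.1382 × 228.88 = 260.5 MPa
τ_m = K_s·8F_mD/(πd³) = 1.0478 × 374.34 = 392.24 MPa
Goodman: 1/n_f = τ_a/S_se + τ_m/S_su = 260.5/415 + 392.24/841 = 0.62771 + 0.46640 = 1.0941
n_f = 1/1.0941 = 0.914

0.914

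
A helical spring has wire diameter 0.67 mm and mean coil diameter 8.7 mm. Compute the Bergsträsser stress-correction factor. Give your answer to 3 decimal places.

C = D/d = 8.7/0.67 = 12.9851
K_B = (4C+2)/(4C−3) = 53.940/48.940 = 1.1022

1.102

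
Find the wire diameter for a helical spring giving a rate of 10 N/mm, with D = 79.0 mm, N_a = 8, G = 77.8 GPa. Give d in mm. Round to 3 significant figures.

d = (8D³N_a·k / G)^(1/4) = (8·79.0³·8·10 / (77.8×10³))^0.25
  = (4055.8)^0.25 = 7.9803 mm

7.98 mm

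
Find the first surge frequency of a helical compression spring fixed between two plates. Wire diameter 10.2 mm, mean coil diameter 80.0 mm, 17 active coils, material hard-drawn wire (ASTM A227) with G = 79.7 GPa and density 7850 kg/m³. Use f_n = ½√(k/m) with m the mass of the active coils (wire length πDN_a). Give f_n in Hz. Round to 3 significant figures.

k = Gd⁴/(8D³N_a) = (79.7×10³)(10.2⁴)/(8·80.0³·17) = 12.389 N/mm = 12389 N/m
Wire length L = πDN_a = π·80.0·17 = 4272.6 mm
m = ρ·(πd²/4)·L = 7850 × 81.713×10⁻⁶ m² × 4.2726 m = 2.7406 kg
f_n = ½√(k/m) = 0.5·√(12389/2.7406) = 0.5·√(4520.7) = 33.618 Hz

33.6 Hz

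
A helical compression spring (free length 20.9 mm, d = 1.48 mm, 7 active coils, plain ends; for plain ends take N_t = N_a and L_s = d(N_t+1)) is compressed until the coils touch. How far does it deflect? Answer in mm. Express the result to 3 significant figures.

N_t = 7; L_s = 1.48·8 = 11.84 mm
δ_solid = L₀ − L_s = 20.9 − 11.84 = 9.06 mm

9.06 mm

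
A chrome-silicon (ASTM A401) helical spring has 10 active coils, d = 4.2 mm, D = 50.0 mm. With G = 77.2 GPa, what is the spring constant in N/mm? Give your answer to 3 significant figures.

k = Gd⁴/(8D³N_a) = (77.2×10³ × 4.2⁴) / (8 × 50.0³ × 10)
  = 2.40223e+07 / 1e+07 = 2.4022 N/mm

2.40 N/mm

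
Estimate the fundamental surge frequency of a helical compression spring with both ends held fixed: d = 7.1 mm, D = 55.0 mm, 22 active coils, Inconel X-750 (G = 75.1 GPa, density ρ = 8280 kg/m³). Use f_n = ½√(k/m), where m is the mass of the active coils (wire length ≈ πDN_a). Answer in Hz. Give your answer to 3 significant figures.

36.2 Hz

k = Gd⁴/(8D³N_a) = (75.1×10³)(7.1⁴)/(8·55.0³·22) = 6.5174 N/mm = 6517.4 N/m
Wire length L = πDN_a = π·55.0·22 = 3801.3 mm
m = ρ·(πd²/4)·L = 8280 × 39.592×10⁻⁶ m² × 3.8013 m = 1.2462 kg
f_n = ½√(k/m) = 0.5·√(6517.4/1.2462) = 0.5·√(5230) = 36.159 Hz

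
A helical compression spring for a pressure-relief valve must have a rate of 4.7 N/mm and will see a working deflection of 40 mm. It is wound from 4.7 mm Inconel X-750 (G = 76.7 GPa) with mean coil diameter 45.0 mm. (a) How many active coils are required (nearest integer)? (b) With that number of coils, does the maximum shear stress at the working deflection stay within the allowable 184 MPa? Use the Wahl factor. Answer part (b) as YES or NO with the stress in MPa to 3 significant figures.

(a) 11 coils; (b) NO, τ_max = 237 MPa

N_a = Gd⁴/(8D³k) = (76.7×10³)(4.7⁴)/(8·45.0³·4.7) = 10.92 → N_a = 11
Actual rate k = Gd⁴/(8D³·11) = 4.6673 N/mm
Working load F = kδ = 4.6673·40 = 186.69 N
C = 45.0/4.7 = 9.5745; K_W = (4C−1)/(4C−4)+0.615/C = 1.1517
τ_max = K_W·8FD/(πd³) = 1.1517·206.06 = 237.32 MPa
τ_max > 184 MPa → exceeds allowable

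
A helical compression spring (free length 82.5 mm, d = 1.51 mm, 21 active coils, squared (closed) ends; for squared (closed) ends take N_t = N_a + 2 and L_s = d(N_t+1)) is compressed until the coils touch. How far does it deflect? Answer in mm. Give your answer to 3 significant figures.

N_t = 23; L_s = 1.51·24 = 36.24 mm
δ_solid = L₀ − L_s = 82.5 − 36.24 = 46.26 mm

46.3 mm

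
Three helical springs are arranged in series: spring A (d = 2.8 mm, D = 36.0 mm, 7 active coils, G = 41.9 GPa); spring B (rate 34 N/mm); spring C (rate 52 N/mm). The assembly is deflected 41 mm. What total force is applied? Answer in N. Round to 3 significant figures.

38.6 N

k_A = Gd⁴/(8D³N_a) = (41.9×10³)(2.8⁴)/(8·36.0³·7) = 0.98571 N/mm
Series: 1/k_eq = 1/0.98571 + 1/34 + 1/52 = 1.0631; k_eq = 0.94061 N/mm
F = k_eq·δ = 0.94061·41 = 38.565 N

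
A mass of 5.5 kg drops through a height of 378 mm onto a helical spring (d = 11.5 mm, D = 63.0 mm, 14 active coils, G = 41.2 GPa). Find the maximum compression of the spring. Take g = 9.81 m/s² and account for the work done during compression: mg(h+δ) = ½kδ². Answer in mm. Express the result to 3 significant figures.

42.0 mm

k = Gd⁴/(8D³N_a) = (41.2×10³)(11.5⁴)/(8·63.0³·14) = 25.731 N/mm
W = mg = 5.5 × 9.81 = 53.955 N
½kδ² − Wδ − Wh = 0 → δ = (W + √(W² + 2kWh))/k
δ = (53.955 + √(2911.1 + 1.04955e+06))/25.731 = (53.955 + 1025.9)/25.731 = 41.968 mm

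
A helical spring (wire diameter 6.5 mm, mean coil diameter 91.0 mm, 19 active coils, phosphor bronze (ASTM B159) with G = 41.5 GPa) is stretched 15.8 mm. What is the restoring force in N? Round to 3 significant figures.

k = Gd⁴/(8D³N_a) = (41.5×10³)(6.5⁴)/(8·91.0³·19) = 0.64675 N/mm
F = k·δ = 0.64675 × 15.8 = 10.219 N

10.2 N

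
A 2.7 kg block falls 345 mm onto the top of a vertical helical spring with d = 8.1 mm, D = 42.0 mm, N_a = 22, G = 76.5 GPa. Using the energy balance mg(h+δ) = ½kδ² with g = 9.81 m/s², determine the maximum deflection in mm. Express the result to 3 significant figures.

28.0 mm

k = Gd⁴/(8D³N_a) = (76.5×10³)(8.1⁴)/(8·42.0³·22) = 25.255 N/mm
W = mg = 2.7 × 9.81 = 26.487 N
½kδ² − Wδ − Wh = 0 → δ = (W + √(W² + 2kWh))/k
δ = (26.487 + √(701.56 + 461554))/25.255 = (26.487 + 679.89)/25.255 = 27.97 mm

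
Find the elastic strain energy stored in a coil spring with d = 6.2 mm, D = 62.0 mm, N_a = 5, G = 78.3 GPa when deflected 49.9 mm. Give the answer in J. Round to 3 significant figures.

k = Gd⁴/(8D³N_a) = (78.3×10³)(6.2⁴)/(8·62.0³·5) = 12.137 N/mm
U = ½kδ² = 0.5 × 12.137 × 49.9² = 15110 N·mm = 15.11 J

15.1 J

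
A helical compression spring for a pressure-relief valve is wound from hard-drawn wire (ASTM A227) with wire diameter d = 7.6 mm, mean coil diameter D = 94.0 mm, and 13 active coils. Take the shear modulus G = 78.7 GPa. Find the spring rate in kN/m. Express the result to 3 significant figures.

k = Gd⁴/(8D³N_a) = (78.7×10³ × 7.6⁴) / (8 × 94.0³ × 13)
  = 2.6256e+08 / 8.63807e+07 = 3.0396 N/mm

3.04 kN/m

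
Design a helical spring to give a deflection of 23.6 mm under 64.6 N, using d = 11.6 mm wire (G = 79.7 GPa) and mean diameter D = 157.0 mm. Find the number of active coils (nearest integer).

Required rate k = F/δ = 64.6/23.6 = 2.7373 N/mm
N_a = Gd⁴/(8D³k) = (79.7×10³ × 11.6⁴)/(8 × 157.0³ × 2.7373)
    = 1.44308e+09 / 8.47441e+07 = 17.03 → 17 coils

17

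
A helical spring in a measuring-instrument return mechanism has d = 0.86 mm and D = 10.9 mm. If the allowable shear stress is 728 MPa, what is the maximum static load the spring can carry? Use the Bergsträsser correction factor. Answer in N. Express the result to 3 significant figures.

C = D/d = 10.9/0.86 = 12.6744
K_B = (4C+2)/(4C−3) = 52.698/47.698 = 1.1048
τ_max = K·8FD/(πd³) → F_max = τ_allow·πd³/(8DK)
F_max = 728·π·0.86³/(8·10.9·1.1048) = 1454.7/96.341 = 15.1 N

15.1 N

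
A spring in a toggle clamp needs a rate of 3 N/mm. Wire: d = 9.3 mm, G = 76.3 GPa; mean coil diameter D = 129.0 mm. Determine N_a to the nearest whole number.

N_a = Gd⁴/(8D³k) = (76.3×10³ × 9.3⁴)/(8 × 129.0³ × 3)
    = 5.70764e+08 / 5.15205e+07 = 11.08 → 11 coils

11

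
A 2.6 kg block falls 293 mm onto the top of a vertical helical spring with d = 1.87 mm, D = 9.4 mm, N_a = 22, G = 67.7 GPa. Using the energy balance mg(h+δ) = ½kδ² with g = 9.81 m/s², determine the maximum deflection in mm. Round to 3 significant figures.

56.1 mm

k = Gd⁴/(8D³N_a) = (67.7×10³)(1.87⁴)/(8·9.4³·22) = 5.6632 N/mm
W = mg = 2.6 × 9.81 = 25.506 N
½kδ² − Wδ − Wh = 0 → δ = (W + √(W² + 2kWh))/k
δ = (25.506 + √(650.56 + 84644.5))/5.6632 = (25.506 + 292.05)/5.6632 = 56.075 mm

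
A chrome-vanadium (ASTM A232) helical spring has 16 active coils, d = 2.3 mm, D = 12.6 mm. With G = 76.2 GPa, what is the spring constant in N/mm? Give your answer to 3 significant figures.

k = Gd⁴/(8D³N_a) = (76.2×10³ × 2.3⁴) / (8 × 12.6³ × 16)
  = 2.13239e+06 / 256048 = 8.3281 N/mm

8.33 N/mm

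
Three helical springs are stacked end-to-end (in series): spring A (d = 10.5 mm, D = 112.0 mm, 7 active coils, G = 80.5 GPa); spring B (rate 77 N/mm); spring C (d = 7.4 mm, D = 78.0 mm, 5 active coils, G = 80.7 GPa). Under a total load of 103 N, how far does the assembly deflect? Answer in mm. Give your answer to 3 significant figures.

k_A = Gd⁴/(8D³N_a) = (80.5×10³)(10.5⁴)/(8·112.0³·7) = 12.437 N/mm
k_C = Gd⁴/(8D³N_a) = (80.7×10³)(7.4⁴)/(8·78.0³·5) = 12.748 N/mm
Series: 1/k_eq = 1/12.437 + 1/77 + 1/12.748 = 0.17183; k_eq = 5.8196 N/mm
δ = F/k_eq = 103/5.8196 = 17.699 mm

17.7 mm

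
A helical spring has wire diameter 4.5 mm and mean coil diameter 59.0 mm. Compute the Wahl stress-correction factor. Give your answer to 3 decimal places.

C = D/d = 59.0/4.5 = 13.1111
K_W = (4C−1)/(4C−4) + 0.615/C = 51.444/48.444 + 0.0469 = 1.1088

1.109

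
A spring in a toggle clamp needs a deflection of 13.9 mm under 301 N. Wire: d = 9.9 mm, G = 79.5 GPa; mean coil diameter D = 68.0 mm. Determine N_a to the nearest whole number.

Required rate k = F/δ = 301/13.9 = 21.655 N/mm
N_a = Gd⁴/(8D³k) = (79.5×10³ × 9.9⁴)/(8 × 68.0³ × 21.655)
    = 7.63674e+08 / 5.44714e+07 = 14.02 → 14 coils

14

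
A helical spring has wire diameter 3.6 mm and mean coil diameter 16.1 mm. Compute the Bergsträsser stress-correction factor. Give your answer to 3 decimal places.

C = D/d = 16.1/3.6 = 4.4722
K_B = (4C+2)/(4C−3) = 19.889/14.889 = 1.3358

1.336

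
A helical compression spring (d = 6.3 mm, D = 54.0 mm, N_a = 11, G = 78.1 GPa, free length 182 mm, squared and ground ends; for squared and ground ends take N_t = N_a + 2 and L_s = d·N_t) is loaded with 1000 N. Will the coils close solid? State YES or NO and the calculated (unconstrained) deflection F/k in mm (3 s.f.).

k = Gd⁴/(8D³N_a) = (78.1×10³)(6.3⁴)/(8·54.0³·11) = 8.8787 N/mm
N_t = 13; L_s = 6.3·13 = 81.9 mm; δ_solid = L₀ − L_s = 182 − 81.9 = 100.1 mm
δ = F/k = 1000/8.8787 = 112.63 mm
δ ≥ δ_solid → spring goes solid

YES, δ = 113 mm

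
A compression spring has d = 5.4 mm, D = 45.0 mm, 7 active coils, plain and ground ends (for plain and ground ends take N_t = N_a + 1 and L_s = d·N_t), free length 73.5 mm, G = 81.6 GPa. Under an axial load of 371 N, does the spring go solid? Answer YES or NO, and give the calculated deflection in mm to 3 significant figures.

NO, δ = 27.3 mm

k = Gd⁴/(8D³N_a) = (81.6×10³)(5.4⁴)/(8·45.0³·7) = 13.597 N/mm
N_t = 8; L_s = 5.4·8 = 43.2 mm; δ_solid = L₀ − L_s = 73.5 − 43.2 = 30.3 mm
δ = F/k = 371/13.597 = 27.286 mm
δ < δ_solid → spring does not go solid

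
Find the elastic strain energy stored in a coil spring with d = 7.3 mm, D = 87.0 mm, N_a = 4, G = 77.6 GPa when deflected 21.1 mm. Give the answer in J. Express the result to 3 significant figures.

2.33 J

k = Gd⁴/(8D³N_a) = (77.6×10³)(7.3⁴)/(8·87.0³·4) = 10.458 N/mm
U = ½kδ² = 0.5 × 10.458 × 21.1² = 2328 N·mm = 2.328 J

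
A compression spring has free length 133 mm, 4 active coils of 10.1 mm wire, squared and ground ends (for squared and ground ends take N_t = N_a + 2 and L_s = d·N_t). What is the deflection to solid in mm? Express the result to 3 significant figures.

N_t = 6; L_s = 10.1·6 = 60.6 mm
δ_solid = L₀ − L_s = 133 − 60.6 = 72.4 mm

72.4 mm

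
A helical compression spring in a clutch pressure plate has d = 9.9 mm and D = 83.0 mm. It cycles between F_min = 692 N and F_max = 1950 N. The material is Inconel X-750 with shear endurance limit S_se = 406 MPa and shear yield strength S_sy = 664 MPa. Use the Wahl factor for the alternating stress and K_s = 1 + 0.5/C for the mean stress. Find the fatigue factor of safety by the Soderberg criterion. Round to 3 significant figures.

1.17

C = D/d = 83.0/9.9 = 8.3838; K_W = (4C−1)/(4C−4)+0.615/C = 1.1749; K_s = 1+0.5/C = 1.0596
F_a = (F_max−F_min)/2 = 629 N; F_m = (F_max+F_min)/2 = 1321 N
τ_a = K_W·8F_aD/(πd³) = 1.1749 × 137.01 = 160.98 MPa
τ_m = K_s·8F_mD/(πd³) = 1.0596 × 287.75 = 304.91 MPa
Soderberg: 1/n_f = τ_a/S_se + τ_m/S_sy = 160.98/406 + 304.91/664 = 0.39651 + 0.45920 = 0.85571
n_f = 1/0.85571 = 1.169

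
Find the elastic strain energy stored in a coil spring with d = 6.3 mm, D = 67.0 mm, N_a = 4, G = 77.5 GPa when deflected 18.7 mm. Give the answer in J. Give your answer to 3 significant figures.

2.22 J

k = Gd⁴/(8D³N_a) = (77.5×10³)(6.3⁴)/(8·67.0³·4) = 12.685 N/mm
U = ½kδ² = 0.5 × 12.685 × 18.7² = 2217.9 N·mm = 2.2179 J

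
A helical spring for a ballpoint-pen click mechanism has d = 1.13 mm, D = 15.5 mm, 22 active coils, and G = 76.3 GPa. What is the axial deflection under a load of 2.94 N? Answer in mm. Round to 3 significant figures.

15.5 mm

k = Gd⁴/(8D³N_a) = (76.3×10³)(1.13⁴)/(8·15.5³·22) = 0.18982 N/mm
δ = F/k = 2.94 / 0.18982 = 15.489 mm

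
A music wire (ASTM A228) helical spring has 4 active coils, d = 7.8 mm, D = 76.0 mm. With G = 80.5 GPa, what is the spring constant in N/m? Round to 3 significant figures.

k = Gd⁴/(8D³N_a) = (80.5×10³ × 7.8⁴) / (8 × 76.0³ × 4)
  = 2.97971e+08 / 1.40472e+07 = 21.212 N/mm = 21212 N/m

21200 N/m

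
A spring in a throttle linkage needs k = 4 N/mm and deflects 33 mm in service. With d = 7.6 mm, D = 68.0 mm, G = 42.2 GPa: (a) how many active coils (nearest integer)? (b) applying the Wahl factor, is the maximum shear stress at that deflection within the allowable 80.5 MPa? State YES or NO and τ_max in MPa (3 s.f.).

N_a = Gd⁴/(8D³k) = (42.2×10³)(7.6⁴)/(8·68.0³·4) = 13.99 → N_a = 14
Actual rate k = Gd⁴/(8D³·14) = 3.9978 N/mm
Working load F = kδ = 3.9978·33 = 131.93 N
C = 68.0/7.6 = 8.9474; K_W = (4C−1)/(4C−4)+0.615/C = 1.1631
τ_max = K_W·8FD/(πd³) = 1.1631·52.041 = 60.529 MPa
τ_max ≤ 80.5 MPa → acceptable

(a) 14 coils; (b) YES, τ_max = 60.5 MPa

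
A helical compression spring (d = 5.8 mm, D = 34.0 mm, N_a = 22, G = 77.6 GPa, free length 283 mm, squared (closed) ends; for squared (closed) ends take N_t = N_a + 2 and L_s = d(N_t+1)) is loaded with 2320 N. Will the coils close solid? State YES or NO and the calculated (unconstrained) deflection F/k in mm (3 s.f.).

YES, δ = 183 mm

k = Gd⁴/(8D³N_a) = (77.6×10³)(5.8⁴)/(8·34.0³·22) = 12.695 N/mm
N_t = 24; L_s = 5.8·25 = 145 mm; δ_solid = L₀ − L_s = 283 − 145 = 138 mm
δ = F/k = 2320/12.695 = 182.75 mm
δ ≥ δ_solid → spring goes solid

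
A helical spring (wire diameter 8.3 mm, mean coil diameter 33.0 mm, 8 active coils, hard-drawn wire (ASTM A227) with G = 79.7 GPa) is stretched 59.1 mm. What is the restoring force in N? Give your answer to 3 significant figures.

9720 N

k = Gd⁴/(8D³N_a) = (79.7×10³)(8.3⁴)/(8·33.0³·8) = 164.46 N/mm
F = k·δ = 164.46 × 59.1 = 9719.3 N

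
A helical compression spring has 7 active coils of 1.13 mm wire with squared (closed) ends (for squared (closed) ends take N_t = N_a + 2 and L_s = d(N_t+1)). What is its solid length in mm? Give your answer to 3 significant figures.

11.3 mm

squared (closed) ends: N_t = N_a + 2 = 7 + 2 = 9
L_s = d·(N_t+1) = 1.13 × 10 = 11.3 mm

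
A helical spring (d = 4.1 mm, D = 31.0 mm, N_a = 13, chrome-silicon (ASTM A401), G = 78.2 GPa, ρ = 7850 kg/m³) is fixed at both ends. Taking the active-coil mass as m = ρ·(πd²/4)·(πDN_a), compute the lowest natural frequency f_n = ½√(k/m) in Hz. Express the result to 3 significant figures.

117 Hz

k = Gd⁴/(8D³N_a) = (78.2×10³)(4.1⁴)/(8·31.0³·13) = 7.1322 N/mm = 7132.2 N/m
Wire length L = πDN_a = π·31.0·13 = 1266.1 mm
m = ρ·(πd²/4)·L = 7850 × 13.203×10⁻⁶ m² × 1.2661 m = 0.13121 kg
f_n = ½√(k/m) = 0.5·√(7132.2/0.13121) = 0.5·√(54355) = 116.57 Hz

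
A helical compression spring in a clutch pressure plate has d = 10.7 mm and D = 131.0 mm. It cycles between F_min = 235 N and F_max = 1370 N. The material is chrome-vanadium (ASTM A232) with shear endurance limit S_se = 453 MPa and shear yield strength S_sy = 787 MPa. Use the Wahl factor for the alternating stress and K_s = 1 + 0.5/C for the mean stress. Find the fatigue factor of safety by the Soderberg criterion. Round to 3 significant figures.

1.49

C = D/d = 131.0/10.7 = 12.2430; K_W = (4C−1)/(4C−4)+0.615/C = 1.1169; K_s = 1+0.5/C = 1.0408
F_a = (F_max−F_min)/2 = 567.5 N; F_m = (F_max+F_min)/2 = 802.5 N
τ_a = K_W·8F_aD/(πd³) = 1.1169 × 154.53 = 172.61 MPa
τ_m = K_s·8F_mD/(πd³) = 1.0408 × 218.53 = 227.45 MPa
Soderberg: 1/n_f = τ_a/S_se + τ_m/S_sy = 172.61/453 + 227.45/787 = 0.38103 + 0.28901 = 0.67004
n_f = 1/0.67004 = 1.492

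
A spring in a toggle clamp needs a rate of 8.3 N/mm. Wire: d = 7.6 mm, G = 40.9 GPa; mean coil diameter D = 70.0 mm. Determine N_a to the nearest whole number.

6

N_a = Gd⁴/(8D³k) = (40.9×10³ × 7.6⁴)/(8 × 70.0³ × 8.3)
    = 1.36451e+08 / 2.27752e+07 = 5.991 → 6 coils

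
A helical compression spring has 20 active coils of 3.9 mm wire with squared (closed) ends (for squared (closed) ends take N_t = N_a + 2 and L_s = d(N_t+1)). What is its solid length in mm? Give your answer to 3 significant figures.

squared (closed) ends: N_t = N_a + 2 = 20 + 2 = 22
L_s = d·(N_t+1) = 3.9 × 23 = 89.7 mm

89.7 mm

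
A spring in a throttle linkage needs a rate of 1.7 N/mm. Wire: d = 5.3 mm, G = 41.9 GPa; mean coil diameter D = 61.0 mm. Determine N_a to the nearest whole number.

11

N_a = Gd⁴/(8D³k) = (41.9×10³ × 5.3⁴)/(8 × 61.0³ × 1.7)
    = 3.30611e+07 / 3.08694e+06 = 10.71 → 11 coils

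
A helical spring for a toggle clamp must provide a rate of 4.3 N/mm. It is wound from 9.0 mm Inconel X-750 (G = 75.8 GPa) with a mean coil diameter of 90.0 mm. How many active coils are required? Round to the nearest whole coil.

N_a = Gd⁴/(8D³k) = (75.8×10³ × 9.0⁴)/(8 × 90.0³ × 4.3)
    = 4.97324e+08 / 2.50776e+07 = 19.83 → 20 coils

20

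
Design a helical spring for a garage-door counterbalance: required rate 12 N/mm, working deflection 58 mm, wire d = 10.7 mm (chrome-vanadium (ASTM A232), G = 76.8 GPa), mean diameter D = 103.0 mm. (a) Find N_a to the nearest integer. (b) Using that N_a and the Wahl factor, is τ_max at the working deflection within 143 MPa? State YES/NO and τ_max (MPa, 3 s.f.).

N_a = Gd⁴/(8D³k) = (76.8×10³)(10.7⁴)/(8·103.0³·12) = 9.597 → N_a = 10
Actual rate k = Gd⁴/(8D³·10) = 11.516 N/mm
Working load F = kδ = 11.516·58 = 667.92 N
C = 103.0/10.7 = 9.6262; K_W = (4C−1)/(4C−4)+0.615/C = 1.1508
τ_max = K_W·8FD/(πd³) = 1.1508·143 = 164.57 MPa
τ_max > 143 MPa → exceeds allowable

(a) 10 coils; (b) NO, τ_max = 165 MPa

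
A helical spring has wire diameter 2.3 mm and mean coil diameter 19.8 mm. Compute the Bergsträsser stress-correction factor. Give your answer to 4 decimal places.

1.1591

C = D/d = 19.8/2.3 = 8.6087
K_B = (4C+2)/(4C−3) = 36.435/31.435 = 1.1591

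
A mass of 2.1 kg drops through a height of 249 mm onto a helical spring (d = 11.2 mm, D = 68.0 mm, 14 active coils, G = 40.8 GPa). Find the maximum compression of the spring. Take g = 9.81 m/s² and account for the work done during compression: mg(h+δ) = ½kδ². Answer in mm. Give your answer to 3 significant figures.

24.9 mm

k = Gd⁴/(8D³N_a) = (40.8×10³)(11.2⁴)/(8·68.0³·14) = 18.23 N/mm
W = mg = 2.1 × 9.81 = 20.601 N
½kδ² − Wδ − Wh = 0 → δ = (W + √(W² + 2kWh))/k
δ = (20.601 + √(424.4 + 187027))/18.23 = (20.601 + 432.96)/18.23 = 24.88 mm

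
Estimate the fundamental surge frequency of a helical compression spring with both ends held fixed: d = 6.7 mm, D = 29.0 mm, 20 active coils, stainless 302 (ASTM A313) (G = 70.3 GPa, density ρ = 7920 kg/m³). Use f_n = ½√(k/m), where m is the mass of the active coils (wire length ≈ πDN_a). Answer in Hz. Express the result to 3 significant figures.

k = Gd⁴/(8D³N_a) = (70.3×10³)(6.7⁴)/(8·29.0³·20) = 36.303 N/mm = 36303 N/m
Wire length L = πDN_a = π·29.0·20 = 1822.1 mm
m = ρ·(πd²/4)·L = 7920 × 35.257×10⁻⁶ m² × 1.8221 m = 0.50879 kg
f_n = ½√(k/m) = 0.5·√(36303/0.50879) = 0.5·√(71351) = 133.56 Hz

134 Hz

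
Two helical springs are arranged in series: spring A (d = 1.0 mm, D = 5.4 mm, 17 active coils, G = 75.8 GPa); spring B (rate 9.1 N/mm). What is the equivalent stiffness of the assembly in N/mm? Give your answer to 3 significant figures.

k_A = Gd⁴/(8D³N_a) = (75.8×10³)(1.0⁴)/(8·5.4³·17) = 3.5396 N/mm
Series: 1/k_eq = 1/3.5396 + 1/9.1 = 0.39241; k_eq = 2.5483 N/mm

2.55 N/mm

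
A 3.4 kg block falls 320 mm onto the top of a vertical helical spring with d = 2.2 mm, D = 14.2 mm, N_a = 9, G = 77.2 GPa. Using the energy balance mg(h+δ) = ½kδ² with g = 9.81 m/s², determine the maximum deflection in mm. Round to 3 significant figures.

53.3 mm

k = Gd⁴/(8D³N_a) = (77.2×10³)(2.2⁴)/(8·14.2³·9) = 8.7722 N/mm
W = mg = 3.4 × 9.81 = 33.354 N
½kδ² − Wδ − Wh = 0 → δ = (W + √(W² + 2kWh))/k
δ = (33.354 + √(1112.5 + 187257))/8.7722 = (33.354 + 434.02)/8.7722 = 53.278 mm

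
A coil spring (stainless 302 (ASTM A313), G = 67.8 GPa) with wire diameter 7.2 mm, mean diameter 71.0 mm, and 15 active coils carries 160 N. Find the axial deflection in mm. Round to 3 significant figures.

37.7 mm

k = Gd⁴/(8D³N_a) = (67.8×10³)(7.2⁴)/(8·71.0³·15) = 4.2423 N/mm
δ = F/k = 160 / 4.2423 = 37.715 mm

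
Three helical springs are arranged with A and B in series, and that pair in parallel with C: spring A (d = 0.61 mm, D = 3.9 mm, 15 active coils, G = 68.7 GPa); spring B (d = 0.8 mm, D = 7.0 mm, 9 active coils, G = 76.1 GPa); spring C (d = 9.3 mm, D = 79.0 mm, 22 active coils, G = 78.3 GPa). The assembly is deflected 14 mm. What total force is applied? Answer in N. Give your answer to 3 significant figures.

k_A = Gd⁴/(8D³N_a) = (68.7×10³)(0.61⁴)/(8·3.9³·15) = 1.3363 N/mm
k_B = Gd⁴/(8D³N_a) = (76.1×10³)(0.8⁴)/(8·7.0³·9) = 1.2622 N/mm
k_C = Gd⁴/(8D³N_a) = (78.3×10³)(9.3⁴)/(8·79.0³·22) = 6.7499 N/mm
Springs A,B series: k_AB = 1/(1/1.3363+1/1.2622) = 0.64909 N/mm; parallel with C: k_eq = 0.64909+6.7499 = 7.399 N/mm
F = k_eq·δ = 7.399·14 = 103.59 N

104 N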